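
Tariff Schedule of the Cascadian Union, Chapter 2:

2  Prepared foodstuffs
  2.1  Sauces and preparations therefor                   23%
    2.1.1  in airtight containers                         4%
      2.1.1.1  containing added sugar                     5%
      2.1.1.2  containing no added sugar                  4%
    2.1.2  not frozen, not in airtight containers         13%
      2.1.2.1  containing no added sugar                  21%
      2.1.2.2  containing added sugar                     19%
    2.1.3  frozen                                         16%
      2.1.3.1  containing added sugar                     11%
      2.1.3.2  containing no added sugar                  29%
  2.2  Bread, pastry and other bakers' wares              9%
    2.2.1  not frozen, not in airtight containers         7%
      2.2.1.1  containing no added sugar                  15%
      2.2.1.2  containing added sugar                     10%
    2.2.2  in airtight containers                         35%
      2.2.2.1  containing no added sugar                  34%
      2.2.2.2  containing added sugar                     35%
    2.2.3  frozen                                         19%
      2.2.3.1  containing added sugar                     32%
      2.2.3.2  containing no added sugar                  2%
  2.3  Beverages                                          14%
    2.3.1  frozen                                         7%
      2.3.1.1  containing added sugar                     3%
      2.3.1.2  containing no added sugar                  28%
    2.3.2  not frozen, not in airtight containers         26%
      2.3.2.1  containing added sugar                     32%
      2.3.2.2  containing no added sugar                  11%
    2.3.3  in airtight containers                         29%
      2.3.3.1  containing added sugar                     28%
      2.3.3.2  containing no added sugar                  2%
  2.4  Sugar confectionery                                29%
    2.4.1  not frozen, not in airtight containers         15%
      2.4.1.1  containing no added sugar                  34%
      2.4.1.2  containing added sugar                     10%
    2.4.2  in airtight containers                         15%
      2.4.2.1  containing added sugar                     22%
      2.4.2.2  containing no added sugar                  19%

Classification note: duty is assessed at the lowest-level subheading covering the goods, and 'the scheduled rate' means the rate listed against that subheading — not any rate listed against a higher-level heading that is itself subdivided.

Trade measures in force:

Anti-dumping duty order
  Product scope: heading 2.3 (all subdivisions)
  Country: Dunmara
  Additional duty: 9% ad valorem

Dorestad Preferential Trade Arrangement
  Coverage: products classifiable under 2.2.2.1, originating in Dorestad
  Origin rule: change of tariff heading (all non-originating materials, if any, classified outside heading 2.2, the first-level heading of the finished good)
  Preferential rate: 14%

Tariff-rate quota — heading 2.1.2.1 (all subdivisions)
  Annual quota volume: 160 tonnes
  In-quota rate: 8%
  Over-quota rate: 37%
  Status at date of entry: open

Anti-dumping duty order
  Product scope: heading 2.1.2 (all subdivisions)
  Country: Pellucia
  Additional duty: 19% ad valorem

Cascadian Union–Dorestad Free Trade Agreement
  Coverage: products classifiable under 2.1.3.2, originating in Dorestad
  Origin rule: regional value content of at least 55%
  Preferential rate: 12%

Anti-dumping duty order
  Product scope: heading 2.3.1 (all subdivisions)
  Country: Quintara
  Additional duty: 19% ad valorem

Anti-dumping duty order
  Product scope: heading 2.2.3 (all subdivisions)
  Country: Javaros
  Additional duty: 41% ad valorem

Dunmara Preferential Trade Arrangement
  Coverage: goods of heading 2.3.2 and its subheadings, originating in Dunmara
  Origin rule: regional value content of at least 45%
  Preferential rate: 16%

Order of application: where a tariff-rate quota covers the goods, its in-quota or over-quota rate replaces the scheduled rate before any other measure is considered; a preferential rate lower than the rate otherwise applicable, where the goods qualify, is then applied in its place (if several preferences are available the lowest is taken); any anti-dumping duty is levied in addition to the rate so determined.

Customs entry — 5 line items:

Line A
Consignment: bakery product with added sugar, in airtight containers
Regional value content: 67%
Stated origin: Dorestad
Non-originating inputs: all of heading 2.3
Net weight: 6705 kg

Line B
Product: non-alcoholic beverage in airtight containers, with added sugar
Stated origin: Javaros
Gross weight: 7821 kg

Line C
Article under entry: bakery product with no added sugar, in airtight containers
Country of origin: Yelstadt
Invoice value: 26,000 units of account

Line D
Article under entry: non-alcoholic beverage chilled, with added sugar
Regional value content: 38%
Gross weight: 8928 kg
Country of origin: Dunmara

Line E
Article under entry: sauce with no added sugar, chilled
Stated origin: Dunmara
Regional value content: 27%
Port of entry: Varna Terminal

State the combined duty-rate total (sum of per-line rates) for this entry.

146%

Line A: bakery product → 2.2; in airtight containers → 2.2.2; with added sugar → 2.2.2.2. Scheduled 35%. Dorestad agreement on 2.2.2.1: 2.2.2.2 not covered; Dorestad agreement on 2.1.3.2: 2.2.2.2 not covered. → 35%.
Line B: non-alcoholic beverage → 2.3; in airtight containers → 2.3.3; with added sugar → 2.3.3.1. Scheduled 28%. No special measure applies. → 28%.
Line C: bakery product → 2.2; in airtight containers → 2.2.2; with no added sugar → 2.2.2.1. Scheduled 34%. No special measure applies. → 34%.
Line D: non-alcoholic beverage → 2.3; chilled → 2.3.2; with added sugar → 2.3.2.1. Scheduled 32%. Dunmara agreement on 2.3.2: RVC < 45%; anti-dumping (Dunmara, 2.3): +9%; total 32% + 9% = 41%. → 41%.
Line E: sauce → 2.1; chilled → 2.1.2; with no added sugar → 2.1.2.1. Scheduled 21%. quota on 2.1.2.1 open → in-quota 8%; Dunmara agreement on 2.3.2: 2.1.2.1 not covered. → 8%.
Sum: 35% + 28% + 34% + 41% + 8% = 146%.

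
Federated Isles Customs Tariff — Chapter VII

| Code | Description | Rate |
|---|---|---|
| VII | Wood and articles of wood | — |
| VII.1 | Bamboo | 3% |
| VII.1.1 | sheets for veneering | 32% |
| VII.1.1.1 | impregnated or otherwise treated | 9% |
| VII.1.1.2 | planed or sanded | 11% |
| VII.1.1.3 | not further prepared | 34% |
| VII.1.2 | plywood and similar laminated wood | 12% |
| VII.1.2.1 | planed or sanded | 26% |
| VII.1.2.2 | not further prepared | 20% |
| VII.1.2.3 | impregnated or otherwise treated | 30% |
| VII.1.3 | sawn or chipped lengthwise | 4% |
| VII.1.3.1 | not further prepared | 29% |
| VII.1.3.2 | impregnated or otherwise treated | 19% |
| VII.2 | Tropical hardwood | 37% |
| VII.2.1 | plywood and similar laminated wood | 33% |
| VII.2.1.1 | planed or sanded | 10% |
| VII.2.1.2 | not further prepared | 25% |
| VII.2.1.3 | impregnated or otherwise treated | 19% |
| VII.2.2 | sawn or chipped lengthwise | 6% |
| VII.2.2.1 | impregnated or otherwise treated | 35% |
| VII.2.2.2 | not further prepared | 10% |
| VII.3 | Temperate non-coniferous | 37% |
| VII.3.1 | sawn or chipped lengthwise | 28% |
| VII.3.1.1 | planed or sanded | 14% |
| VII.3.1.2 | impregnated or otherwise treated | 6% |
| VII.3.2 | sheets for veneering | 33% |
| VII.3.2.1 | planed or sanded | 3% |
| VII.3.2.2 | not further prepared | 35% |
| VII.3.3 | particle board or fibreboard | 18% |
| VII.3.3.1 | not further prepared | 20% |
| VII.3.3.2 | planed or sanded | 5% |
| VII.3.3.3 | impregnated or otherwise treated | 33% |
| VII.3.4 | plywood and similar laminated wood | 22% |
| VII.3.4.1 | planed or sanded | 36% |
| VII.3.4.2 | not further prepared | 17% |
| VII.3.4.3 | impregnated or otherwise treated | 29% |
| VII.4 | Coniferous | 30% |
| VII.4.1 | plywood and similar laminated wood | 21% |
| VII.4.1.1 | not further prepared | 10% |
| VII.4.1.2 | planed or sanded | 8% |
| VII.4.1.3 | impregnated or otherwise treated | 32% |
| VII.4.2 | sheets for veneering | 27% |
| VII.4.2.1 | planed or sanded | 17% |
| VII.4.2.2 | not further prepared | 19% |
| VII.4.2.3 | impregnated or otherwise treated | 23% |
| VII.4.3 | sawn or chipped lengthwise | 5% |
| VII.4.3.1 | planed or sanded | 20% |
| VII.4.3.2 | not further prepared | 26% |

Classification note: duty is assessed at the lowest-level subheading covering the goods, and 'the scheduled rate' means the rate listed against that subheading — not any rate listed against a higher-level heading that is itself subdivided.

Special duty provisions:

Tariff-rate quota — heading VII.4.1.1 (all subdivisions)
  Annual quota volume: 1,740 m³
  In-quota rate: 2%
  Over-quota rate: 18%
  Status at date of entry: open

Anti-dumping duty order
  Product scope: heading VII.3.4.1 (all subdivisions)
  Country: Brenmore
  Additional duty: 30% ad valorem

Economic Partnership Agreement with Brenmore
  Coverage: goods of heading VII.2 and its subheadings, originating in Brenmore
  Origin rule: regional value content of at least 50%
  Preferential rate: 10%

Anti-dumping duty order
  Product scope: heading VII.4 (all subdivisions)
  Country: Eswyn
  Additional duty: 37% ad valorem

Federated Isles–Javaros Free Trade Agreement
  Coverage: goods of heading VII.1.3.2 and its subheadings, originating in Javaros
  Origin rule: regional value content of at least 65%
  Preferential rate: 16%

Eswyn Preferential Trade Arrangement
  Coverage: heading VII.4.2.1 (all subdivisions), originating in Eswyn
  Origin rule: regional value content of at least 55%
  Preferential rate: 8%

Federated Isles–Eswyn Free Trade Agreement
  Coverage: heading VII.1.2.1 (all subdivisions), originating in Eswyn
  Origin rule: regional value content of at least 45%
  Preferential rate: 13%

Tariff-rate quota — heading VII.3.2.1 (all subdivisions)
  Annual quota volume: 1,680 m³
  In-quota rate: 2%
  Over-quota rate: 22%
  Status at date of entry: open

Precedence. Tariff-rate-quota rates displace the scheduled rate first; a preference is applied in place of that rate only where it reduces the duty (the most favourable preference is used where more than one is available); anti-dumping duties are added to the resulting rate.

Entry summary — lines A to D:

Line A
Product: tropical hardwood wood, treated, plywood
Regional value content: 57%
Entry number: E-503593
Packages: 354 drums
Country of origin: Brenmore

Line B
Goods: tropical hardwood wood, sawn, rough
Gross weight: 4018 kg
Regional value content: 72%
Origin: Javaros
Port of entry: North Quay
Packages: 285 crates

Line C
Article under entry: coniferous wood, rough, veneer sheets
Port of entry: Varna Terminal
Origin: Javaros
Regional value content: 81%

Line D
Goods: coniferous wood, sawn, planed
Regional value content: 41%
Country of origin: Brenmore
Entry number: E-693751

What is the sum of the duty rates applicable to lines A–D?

59%

Line A: tropical hardwood → VII.2; plywood → VII.2.1; treated → VII.2.1.3. Scheduled 19%. Brenmore agreement on VII.2: RVC ≥ 50% → 10% available; preferential 10%. → 10%.
Line B: tropical hardwood → VII.2; sawn → VII.2.2; rough → VII.2.2.2. Scheduled 10%. Javaros agreement on VII.1.3.2: VII.2.2.2 not covered. → 10%.
Line C: coniferous → VII.4; veneer sheets → VII.4.2; rough → VII.4.2.2. Scheduled 19%. Javaros agreement on VII.1.3.2: VII.4.2.2 not covered. → 19%.
Line D: coniferous → VII.4; sawn → VII.4.3; planed → VII.4.3.1. Scheduled 20%. Brenmore agreement on VII.2: VII.4.3.1 not covered. → 20%.
Sum: 10% + 10% + 19% + 20% = 59%.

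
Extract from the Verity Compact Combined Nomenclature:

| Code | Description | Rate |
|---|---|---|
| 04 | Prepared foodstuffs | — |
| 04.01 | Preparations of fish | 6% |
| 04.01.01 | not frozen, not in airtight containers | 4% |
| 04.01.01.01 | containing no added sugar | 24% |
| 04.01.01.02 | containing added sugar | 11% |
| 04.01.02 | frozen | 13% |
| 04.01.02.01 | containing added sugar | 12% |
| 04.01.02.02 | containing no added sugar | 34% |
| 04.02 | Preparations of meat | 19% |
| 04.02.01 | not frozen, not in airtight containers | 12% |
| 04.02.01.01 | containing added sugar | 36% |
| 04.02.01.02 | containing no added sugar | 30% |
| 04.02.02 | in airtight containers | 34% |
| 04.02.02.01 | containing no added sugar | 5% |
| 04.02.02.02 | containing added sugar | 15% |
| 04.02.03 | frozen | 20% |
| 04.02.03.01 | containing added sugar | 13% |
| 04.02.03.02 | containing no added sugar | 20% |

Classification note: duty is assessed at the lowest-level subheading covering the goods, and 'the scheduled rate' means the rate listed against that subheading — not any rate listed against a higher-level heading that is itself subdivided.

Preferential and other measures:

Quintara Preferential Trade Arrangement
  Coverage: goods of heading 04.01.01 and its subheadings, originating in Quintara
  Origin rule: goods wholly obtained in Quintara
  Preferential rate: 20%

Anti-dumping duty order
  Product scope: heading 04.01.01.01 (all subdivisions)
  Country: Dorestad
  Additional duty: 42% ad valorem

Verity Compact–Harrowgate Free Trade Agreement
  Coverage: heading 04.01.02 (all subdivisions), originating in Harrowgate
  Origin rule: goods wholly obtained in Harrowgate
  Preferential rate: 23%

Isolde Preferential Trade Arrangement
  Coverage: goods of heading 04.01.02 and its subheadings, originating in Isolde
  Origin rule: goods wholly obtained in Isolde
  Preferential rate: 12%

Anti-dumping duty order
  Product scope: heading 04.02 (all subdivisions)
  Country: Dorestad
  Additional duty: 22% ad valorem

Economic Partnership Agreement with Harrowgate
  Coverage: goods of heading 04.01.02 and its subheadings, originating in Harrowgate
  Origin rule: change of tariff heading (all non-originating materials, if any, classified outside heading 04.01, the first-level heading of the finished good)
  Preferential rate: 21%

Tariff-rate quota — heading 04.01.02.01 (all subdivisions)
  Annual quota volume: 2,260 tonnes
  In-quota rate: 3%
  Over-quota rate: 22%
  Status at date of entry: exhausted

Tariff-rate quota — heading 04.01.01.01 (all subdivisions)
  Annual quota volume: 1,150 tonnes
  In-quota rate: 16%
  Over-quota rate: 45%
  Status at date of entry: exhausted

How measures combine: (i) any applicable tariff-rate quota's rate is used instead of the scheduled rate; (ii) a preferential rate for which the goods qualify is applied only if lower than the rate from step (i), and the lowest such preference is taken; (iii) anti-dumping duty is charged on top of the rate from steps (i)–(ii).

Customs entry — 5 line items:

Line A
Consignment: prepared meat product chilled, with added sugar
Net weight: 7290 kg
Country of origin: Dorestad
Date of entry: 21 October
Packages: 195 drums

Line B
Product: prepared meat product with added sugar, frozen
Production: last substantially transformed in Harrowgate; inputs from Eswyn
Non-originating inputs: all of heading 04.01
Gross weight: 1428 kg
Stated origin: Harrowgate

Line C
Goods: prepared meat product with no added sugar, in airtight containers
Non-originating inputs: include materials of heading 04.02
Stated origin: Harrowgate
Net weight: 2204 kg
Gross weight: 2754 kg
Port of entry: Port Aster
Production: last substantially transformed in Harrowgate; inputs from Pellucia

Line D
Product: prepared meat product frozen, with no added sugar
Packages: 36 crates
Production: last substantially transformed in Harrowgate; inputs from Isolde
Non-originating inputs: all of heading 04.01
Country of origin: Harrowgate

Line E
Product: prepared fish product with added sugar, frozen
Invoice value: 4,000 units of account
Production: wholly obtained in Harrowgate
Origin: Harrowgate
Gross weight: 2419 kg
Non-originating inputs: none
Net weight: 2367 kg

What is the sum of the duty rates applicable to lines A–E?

117%

Line A: prepared meat product → 04.02; chilled → 04.02.01; with added sugar → 04.02.01.01. Scheduled 36%. anti-dumping (Dorestad, 04.02): +22%; total 36% + 22% = 58%. → 58%.
Line B: prepared meat product → 04.02; frozen → 04.02.03; with added sugar → 04.02.03.01. Scheduled 13%. Harrowgate agreement on 04.01.02: 04.02.03.01 not covered; Harrowgate agreement on 04.01.02: 04.02.03.01 not covered. → 13%.
Line C: prepared meat product → 04.02; in airtight containers → 04.02.02; with no added sugar → 04.02.02.01. Scheduled 5%. Harrowgate agreement on 04.01.02: 04.02.02.01 not covered; Harrowgate agreement on 04.01.02: 04.02.02.01 not covered. → 5%.
Line D: prepared meat product → 04.02; frozen → 04.02.03; with no added sugar → 04.02.03.02. Scheduled 20%. Harrowgate agreement on 04.01.02: 04.02.03.02 not covered; Harrowgate agreement on 04.01.02: 04.02.03.02 not covered. → 20%.
Line E: prepared fish product → 04.01; frozen → 04.01.02; with added sugar → 04.01.02.01. Scheduled 12%. quota on 04.01.02.01 exhausted → over-quota 22%; Harrowgate agreement on 04.01.02: wholly obtained → 23% available; Harrowgate agreement on 04.01.02: CTH met → 21% available; preferential 21%. → 21%.
Sum: 58% + 13% + 5% + 20% + 21% = 117%.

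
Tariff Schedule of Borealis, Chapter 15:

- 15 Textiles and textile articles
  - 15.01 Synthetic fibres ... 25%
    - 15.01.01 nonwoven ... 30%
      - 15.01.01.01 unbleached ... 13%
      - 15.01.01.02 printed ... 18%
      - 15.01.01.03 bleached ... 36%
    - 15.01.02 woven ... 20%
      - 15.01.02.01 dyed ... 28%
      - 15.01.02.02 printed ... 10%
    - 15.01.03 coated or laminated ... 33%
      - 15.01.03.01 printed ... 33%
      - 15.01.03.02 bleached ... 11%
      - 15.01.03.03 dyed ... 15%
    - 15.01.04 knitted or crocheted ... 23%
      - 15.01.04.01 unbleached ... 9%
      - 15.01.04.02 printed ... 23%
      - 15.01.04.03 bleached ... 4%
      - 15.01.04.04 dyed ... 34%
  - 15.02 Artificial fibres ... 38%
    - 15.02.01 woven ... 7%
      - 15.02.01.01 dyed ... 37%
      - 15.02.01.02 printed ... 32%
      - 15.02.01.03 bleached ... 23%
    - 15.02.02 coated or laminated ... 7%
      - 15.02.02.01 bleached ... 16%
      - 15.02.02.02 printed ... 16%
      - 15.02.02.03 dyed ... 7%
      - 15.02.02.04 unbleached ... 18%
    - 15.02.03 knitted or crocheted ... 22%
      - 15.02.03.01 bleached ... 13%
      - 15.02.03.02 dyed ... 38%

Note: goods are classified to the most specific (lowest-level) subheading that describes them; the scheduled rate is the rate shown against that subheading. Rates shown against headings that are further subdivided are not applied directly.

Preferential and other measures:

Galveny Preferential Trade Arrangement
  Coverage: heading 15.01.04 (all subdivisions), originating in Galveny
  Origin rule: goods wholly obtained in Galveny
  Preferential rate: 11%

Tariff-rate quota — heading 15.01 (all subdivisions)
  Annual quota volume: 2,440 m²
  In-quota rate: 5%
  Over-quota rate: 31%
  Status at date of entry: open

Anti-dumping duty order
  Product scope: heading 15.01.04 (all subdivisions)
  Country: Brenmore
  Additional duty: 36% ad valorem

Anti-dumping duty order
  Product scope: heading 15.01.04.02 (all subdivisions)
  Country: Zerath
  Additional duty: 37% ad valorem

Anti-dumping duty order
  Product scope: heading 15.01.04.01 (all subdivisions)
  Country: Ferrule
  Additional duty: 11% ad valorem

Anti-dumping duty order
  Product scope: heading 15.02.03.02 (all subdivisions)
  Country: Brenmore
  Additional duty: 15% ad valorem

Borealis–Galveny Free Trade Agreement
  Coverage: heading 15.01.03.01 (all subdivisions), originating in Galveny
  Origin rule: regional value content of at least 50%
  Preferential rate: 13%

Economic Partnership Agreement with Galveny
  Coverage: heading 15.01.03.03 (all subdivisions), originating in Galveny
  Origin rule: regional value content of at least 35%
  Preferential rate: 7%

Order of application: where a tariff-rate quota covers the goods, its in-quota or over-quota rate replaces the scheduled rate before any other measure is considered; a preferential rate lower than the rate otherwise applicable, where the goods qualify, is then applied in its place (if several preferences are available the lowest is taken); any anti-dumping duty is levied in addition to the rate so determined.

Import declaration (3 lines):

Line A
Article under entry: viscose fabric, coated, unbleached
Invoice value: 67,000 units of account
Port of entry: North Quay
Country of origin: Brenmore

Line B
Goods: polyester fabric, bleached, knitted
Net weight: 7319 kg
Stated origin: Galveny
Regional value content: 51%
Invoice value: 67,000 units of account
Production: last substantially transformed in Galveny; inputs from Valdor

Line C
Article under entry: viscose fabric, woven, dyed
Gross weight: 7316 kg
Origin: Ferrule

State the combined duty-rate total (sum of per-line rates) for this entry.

60%

Line A: viscose → 15.02; coated → 15.02.02; unbleached → 15.02.02.04. Scheduled 18%. No special measure applies. → 18%.
Line B: polyester → 15.01; knitted → 15.01.04; bleached → 15.01.04.03. Scheduled 4%. quota on 15.01 open → in-quota 5%; Galveny agreement on 15.01.04: not wholly obtained; Galveny agreement on 15.01.03.01: 15.01.04.03 not covered; Galveny agreement on 15.01.03.03: 15.01.04.03 not covered. → 5%.
Line C: viscose → 15.02; woven → 15.02.01; dyed → 15.02.01.01. Scheduled 37%. No special measure applies. → 37%.
Sum: 18% + 5% + 37% = 60%.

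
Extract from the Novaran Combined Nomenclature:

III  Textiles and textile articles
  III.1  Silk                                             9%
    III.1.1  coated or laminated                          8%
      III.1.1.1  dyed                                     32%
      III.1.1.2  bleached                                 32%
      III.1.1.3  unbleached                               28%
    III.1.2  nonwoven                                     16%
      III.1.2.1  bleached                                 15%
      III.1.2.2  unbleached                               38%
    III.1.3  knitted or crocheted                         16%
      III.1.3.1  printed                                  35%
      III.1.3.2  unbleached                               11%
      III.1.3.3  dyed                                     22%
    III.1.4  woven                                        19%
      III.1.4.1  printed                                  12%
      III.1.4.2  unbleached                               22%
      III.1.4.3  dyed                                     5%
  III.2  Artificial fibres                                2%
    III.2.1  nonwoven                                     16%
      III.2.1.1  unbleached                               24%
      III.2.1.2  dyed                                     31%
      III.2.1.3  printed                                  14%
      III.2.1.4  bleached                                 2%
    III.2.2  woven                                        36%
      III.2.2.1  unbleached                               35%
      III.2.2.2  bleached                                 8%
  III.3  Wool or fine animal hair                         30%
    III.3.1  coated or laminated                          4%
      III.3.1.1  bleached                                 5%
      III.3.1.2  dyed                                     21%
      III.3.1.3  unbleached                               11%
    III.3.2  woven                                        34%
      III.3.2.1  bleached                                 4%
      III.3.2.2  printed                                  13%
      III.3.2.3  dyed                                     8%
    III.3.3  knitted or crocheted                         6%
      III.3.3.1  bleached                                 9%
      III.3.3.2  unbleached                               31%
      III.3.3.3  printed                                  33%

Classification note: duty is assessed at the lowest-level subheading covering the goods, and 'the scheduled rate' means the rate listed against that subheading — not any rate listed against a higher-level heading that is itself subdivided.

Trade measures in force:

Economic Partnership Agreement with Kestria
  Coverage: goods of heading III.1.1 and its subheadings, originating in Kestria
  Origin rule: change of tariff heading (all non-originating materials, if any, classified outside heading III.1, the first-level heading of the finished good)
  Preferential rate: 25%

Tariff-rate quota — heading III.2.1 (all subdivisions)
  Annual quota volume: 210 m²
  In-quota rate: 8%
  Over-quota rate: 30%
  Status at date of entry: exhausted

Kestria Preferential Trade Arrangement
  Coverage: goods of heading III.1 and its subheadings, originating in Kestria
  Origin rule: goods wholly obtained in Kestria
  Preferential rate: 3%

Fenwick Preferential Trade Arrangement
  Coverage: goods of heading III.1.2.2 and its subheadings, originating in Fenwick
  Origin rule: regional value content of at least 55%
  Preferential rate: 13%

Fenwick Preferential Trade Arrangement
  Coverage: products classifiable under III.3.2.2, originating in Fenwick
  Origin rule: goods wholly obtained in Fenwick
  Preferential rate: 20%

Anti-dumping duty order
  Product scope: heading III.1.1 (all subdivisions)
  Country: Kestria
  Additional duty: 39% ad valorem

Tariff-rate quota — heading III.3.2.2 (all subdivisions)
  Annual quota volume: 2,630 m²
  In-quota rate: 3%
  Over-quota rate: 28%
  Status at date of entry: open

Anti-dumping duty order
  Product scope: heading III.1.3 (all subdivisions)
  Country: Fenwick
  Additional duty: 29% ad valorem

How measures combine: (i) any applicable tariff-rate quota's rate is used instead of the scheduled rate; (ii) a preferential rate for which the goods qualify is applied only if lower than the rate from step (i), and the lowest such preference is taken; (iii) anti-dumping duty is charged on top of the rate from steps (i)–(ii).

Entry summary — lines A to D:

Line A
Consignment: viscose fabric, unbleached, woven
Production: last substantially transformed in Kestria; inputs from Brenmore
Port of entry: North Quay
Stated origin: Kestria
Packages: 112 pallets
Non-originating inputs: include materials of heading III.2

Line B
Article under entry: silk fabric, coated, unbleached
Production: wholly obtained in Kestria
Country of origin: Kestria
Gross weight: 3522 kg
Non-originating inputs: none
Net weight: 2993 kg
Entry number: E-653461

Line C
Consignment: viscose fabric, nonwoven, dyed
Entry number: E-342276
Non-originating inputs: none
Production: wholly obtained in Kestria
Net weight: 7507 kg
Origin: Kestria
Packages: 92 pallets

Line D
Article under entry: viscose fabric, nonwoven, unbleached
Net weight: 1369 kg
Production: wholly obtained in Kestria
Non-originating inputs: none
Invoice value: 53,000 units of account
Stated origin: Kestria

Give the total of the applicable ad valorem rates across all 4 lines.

Line A: viscose → III.2; woven → III.2.2; unbleached → III.2.2.1. Scheduled 35%. Kestria agreement on III.1.1: III.2.2.1 not covered; Kestria agreement on III.1: III.2.2.1 not covered. → 35%.
Line B: silk → III.1; coated → III.1.1; unbleached → III.1.1.3. Scheduled 28%. Kestria agreement on III.1.1: CTH met → 25% available; Kestria agreement on III.1: wholly obtained → 3% available; preferential 3%; anti-dumping (Kestria, III.1.1): +39%; total 3% + 39% = 42%. → 42%.
Line C: viscose → III.2; nonwoven → III.2.1; dyed → III.2.1.2. Scheduled 31%. quota on III.2.1 exhausted → over-quota 30%; Kestria agreement on III.1.1: III.2.1.2 not covered; Kestria agreement on III.1: III.2.1.2 not covered. → 30%.
Line D: viscose → III.2; nonwoven → III.2.1; unbleached → III.2.1.1. Scheduled 24%. quota on III.2.1 exhausted → over-quota 30%; Kestria agreement on III.1.1: III.2.1.1 not covered; Kestria agreement on III.1: III.2.1.1 not covered. → 30%.
Sum: 35% + 42% + 30% + 30% = 137%.

137%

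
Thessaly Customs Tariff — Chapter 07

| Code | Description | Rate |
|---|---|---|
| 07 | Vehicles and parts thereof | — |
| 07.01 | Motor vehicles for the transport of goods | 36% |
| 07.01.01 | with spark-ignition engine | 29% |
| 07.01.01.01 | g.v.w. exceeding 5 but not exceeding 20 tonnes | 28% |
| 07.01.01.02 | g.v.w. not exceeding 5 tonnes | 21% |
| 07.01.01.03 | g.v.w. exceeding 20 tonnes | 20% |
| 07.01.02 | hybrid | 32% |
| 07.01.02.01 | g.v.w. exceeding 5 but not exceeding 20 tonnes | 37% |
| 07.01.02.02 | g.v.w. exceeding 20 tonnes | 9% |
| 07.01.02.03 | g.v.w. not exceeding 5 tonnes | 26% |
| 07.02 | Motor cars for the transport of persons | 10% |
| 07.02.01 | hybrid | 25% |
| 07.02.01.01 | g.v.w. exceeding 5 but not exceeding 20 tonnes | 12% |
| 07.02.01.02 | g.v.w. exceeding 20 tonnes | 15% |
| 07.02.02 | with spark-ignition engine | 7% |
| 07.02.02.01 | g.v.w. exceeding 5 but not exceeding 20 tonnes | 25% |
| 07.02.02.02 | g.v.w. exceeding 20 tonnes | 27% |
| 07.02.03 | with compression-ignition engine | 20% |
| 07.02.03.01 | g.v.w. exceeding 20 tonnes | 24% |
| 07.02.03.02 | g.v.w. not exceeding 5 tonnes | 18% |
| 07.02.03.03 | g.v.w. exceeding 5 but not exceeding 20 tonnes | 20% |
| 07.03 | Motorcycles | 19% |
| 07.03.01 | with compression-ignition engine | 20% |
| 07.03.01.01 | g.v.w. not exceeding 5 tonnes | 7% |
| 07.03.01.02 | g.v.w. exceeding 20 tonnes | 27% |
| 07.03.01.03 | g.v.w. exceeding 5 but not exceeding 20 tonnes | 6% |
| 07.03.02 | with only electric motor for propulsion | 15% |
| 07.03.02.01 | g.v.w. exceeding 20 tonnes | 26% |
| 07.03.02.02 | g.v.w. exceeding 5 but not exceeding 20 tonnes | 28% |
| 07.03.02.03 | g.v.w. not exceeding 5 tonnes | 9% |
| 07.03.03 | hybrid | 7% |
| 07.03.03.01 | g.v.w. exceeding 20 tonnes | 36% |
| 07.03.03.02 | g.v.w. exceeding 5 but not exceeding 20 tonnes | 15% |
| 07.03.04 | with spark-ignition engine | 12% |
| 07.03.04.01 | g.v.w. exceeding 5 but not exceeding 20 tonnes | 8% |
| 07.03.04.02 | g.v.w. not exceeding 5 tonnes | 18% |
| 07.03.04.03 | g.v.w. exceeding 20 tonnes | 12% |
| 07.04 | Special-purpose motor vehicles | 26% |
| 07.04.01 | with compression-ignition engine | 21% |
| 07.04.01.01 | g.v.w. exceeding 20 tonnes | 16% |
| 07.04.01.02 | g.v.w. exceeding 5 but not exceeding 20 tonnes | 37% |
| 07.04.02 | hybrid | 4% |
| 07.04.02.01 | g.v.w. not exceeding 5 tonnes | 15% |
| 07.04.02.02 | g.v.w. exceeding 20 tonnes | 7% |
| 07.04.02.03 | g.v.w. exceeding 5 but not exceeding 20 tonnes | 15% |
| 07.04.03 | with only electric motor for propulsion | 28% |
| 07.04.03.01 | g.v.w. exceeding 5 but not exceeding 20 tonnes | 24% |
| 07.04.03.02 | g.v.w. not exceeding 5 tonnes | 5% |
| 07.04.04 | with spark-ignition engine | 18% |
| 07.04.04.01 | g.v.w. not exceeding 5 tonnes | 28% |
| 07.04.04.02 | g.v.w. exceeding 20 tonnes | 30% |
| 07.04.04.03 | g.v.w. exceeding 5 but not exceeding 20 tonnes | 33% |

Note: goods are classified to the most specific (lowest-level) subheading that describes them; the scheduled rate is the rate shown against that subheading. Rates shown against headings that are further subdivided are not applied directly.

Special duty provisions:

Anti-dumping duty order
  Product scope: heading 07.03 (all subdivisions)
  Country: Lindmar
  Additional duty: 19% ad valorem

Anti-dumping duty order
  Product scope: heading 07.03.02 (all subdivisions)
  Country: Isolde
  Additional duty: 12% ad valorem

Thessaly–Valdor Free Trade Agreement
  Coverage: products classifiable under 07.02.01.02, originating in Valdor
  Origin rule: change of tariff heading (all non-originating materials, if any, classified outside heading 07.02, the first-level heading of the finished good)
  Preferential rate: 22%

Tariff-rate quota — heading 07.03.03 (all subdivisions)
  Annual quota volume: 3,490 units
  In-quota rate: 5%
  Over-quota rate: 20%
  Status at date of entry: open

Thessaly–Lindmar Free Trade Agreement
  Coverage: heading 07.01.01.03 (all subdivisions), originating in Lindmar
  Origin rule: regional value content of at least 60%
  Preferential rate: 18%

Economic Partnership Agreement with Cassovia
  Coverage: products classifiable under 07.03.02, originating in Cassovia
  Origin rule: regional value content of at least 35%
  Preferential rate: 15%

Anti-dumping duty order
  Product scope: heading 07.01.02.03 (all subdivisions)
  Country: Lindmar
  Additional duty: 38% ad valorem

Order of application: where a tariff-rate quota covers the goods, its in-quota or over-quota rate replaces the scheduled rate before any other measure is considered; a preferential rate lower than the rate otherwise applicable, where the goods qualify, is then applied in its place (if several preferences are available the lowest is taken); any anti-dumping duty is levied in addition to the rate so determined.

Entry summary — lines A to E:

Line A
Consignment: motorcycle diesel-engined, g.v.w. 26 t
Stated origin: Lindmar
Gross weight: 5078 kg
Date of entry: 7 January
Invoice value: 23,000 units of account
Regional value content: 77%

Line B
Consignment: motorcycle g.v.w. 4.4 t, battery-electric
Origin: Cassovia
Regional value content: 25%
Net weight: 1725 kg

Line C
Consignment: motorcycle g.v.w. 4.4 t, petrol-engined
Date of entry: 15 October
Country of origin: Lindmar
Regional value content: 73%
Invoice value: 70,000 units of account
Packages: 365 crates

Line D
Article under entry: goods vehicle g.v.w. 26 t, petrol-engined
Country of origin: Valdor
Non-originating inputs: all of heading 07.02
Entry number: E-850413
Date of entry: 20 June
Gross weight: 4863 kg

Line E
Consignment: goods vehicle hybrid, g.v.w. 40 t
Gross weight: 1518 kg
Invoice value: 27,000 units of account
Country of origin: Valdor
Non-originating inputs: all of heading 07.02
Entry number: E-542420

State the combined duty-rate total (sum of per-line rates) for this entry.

121%

Line A: motorcycle → 07.03; diesel-engined → 07.03.01; g.v.w. 26 t → 07.03.01.02. Scheduled 27%. Lindmar agreement on 07.01.01.03: 07.03.01.02 not covered; anti-dumping (Lindmar, 07.03): +19%; total 27% + 19% = 46%. → 46%.
Line B: motorcycle → 07.03; battery-electric → 07.03.02; g.v.w. 4.4 t → 07.03.02.03. Scheduled 9%. Cassovia agreement on 07.03.02: RVC < 35%. → 9%.
Line C: motorcycle → 07.03; petrol-engined → 07.03.04; g.v.w. 4.4 t → 07.03.04.02. Scheduled 18%. Lindmar agreement on 07.01.01.03: 07.03.04.02 not covered; anti-dumping (Lindmar, 07.03): +19%; total 18% + 19% = 37%. → 37%.
Line D: goods vehicle → 07.01; petrol-engined → 07.01.01; g.v.w. 26 t → 07.01.01.03. Scheduled 20%. Valdor agreement on 07.02.01.02: 07.01.01.03 not covered. → 20%.
Line E: goods vehicle → 07.01; hybrid → 07.01.02; g.v.w. 40 t → 07.01.02.02. Scheduled 9%. Valdor agreement on 07.02.01.02: 07.01.02.02 not covered. → 9%.
Sum: 46% + 9% + 37% + 20% + 9% = 121%.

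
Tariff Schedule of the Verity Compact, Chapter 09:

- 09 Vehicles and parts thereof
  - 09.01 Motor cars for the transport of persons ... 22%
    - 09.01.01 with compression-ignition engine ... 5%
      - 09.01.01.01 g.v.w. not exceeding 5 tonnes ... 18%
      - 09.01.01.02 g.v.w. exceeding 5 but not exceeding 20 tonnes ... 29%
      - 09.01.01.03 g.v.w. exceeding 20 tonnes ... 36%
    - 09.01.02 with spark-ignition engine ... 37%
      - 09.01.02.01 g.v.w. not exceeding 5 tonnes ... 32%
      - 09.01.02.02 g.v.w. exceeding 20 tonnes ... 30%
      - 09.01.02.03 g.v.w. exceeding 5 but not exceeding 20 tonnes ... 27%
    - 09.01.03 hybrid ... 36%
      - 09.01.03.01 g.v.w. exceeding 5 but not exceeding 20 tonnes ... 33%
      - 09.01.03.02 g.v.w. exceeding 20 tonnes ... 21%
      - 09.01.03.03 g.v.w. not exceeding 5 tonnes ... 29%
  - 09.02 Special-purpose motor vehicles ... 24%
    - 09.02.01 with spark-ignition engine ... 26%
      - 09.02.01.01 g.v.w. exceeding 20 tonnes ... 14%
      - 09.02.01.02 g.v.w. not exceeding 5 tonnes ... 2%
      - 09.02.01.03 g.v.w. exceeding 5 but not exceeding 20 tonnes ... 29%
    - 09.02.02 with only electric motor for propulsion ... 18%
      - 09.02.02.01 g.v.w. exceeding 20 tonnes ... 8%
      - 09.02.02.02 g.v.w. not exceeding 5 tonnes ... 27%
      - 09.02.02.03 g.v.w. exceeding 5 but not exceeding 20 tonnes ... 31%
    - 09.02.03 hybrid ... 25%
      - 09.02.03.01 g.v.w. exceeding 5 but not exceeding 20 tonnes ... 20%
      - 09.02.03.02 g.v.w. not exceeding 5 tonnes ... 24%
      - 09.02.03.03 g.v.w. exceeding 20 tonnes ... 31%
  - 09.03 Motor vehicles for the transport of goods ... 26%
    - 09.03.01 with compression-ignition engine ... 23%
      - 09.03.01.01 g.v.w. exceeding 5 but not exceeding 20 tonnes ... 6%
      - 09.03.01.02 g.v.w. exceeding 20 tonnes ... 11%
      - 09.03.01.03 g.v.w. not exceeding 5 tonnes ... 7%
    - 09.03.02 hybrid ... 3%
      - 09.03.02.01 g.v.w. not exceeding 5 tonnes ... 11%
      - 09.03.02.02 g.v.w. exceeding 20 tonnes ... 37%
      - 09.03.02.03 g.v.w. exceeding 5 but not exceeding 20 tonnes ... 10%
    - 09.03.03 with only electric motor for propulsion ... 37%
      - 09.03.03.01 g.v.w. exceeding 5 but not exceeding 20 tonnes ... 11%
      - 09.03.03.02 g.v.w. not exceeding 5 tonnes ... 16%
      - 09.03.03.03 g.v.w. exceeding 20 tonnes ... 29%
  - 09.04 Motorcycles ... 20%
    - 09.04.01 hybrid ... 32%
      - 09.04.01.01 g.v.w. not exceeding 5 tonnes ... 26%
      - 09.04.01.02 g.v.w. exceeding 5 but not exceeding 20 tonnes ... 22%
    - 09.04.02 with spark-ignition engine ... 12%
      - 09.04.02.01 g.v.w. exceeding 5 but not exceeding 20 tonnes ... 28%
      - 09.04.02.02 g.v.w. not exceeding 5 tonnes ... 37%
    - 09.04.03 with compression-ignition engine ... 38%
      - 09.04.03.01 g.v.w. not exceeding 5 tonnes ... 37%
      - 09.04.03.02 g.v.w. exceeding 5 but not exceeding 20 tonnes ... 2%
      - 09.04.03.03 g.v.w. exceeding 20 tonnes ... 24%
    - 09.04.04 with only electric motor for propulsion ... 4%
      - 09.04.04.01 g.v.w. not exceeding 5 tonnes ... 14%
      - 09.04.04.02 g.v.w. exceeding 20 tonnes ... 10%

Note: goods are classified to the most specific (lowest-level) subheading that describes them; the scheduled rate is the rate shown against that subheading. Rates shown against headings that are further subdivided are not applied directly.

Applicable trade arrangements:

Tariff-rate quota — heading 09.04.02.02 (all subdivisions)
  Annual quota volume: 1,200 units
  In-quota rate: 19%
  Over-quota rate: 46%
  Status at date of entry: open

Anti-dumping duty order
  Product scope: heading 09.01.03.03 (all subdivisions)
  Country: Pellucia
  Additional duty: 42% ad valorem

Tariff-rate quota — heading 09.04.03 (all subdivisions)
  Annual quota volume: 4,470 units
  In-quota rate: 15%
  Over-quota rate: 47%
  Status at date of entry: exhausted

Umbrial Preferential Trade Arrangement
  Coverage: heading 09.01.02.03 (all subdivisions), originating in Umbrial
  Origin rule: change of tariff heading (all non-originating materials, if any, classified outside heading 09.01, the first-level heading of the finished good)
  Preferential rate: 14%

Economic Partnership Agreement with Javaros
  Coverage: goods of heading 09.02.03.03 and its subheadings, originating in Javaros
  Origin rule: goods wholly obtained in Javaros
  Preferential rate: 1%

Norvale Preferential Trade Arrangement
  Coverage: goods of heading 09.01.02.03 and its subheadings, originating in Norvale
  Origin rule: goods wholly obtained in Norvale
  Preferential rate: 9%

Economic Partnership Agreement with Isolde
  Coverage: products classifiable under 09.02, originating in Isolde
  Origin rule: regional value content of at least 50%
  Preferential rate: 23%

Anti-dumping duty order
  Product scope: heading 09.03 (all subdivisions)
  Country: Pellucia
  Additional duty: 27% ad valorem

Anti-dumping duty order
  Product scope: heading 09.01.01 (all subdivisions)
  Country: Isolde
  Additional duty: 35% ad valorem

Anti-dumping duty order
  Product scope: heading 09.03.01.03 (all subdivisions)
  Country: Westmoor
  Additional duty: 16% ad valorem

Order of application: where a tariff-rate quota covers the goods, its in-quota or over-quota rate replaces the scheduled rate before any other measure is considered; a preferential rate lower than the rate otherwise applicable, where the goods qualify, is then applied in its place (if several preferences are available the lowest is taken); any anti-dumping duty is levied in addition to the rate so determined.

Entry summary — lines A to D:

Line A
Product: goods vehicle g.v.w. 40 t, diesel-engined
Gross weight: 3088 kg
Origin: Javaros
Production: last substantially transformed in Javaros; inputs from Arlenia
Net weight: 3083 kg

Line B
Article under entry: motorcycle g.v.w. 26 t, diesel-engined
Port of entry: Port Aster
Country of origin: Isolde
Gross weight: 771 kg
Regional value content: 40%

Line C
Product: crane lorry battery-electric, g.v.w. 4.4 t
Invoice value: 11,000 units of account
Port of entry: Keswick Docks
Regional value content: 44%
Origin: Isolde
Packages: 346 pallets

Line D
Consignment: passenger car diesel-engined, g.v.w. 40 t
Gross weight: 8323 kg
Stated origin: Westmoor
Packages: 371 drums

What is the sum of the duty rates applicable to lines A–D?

121%

Line A: goods vehicle → 09.03; diesel-engined → 09.03.01; g.v.w. 40 t → 09.03.01.02. Scheduled 11%. Javaros agreement on 09.02.03.03: 09.03.01.02 not covered. → 11%.
Line B: motorcycle → 09.04; diesel-engined → 09.04.03; g.v.w. 26 t → 09.04.03.03. Scheduled 24%. quota on 09.04.03 exhausted → over-quota 47%; Isolde agreement on 09.02: 09.04.03.03 not covered. → 47%.
Line C: crane lorry → 09.02; battery-electric → 09.02.02; g.v.w. 4.4 t → 09.02.02.02. Scheduled 27%. Isolde agreement on 09.02: RVC < 50%. → 27%.
Line D: passenger car → 09.01; diesel-engined → 09.01.01; g.v.w. 40 t → 09.01.01.03. Scheduled 36%. No special measure applies. → 36%.
Sum: 11% + 47% + 27% + 36% = 121%.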